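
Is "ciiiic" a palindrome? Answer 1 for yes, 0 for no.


Input: ciiiic
Reversed: ciiiic
  Compare pos 0 ('c') with pos 5 ('c'): match
  Compare pos 1 ('i') with pos 4 ('i'): match
  Compare pos 2 ('i') with pos 3 ('i'): match
Result: palindrome

1


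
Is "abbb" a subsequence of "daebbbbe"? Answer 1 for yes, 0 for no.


Check if "abbb" is a subsequence of "daebbbbe"
Greedy scan:
  Position 0 ('d'): no match needed
  Position 1 ('a'): matches sub[0] = 'a'
  Position 2 ('e'): no match needed
  Position 3 ('b'): matches sub[1] = 'b'
  Position 4 ('b'): matches sub[2] = 'b'
  Position 5 ('b'): matches sub[3] = 'b'
  Position 6 ('b'): no match needed
  Position 7 ('e'): no match needed
All 4 characters matched => is a subsequence

1


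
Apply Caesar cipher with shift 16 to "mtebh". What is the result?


Caesar cipher: shift "mtebh" by 16
  'm' (pos 12) + 16 = pos 2 = 'c'
  't' (pos 19) + 16 = pos 9 = 'j'
  'e' (pos 4) + 16 = pos 20 = 'u'
  'b' (pos 1) + 16 = pos 17 = 'r'
  'h' (pos 7) + 16 = pos 23 = 'x'
Result: cjurx

cjurx


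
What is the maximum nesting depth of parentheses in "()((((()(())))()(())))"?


Input: "()((((()(())))()(())))"
Tracking depth:
  Position 0 '(': depth becomes 1
  Position 1 ')': depth becomes 0
  Position 2 '(': depth becomes 1
  Position 3 '(': depth becomes 2
  Position 4 '(': depth becomes 3
  Position 5 '(': depth becomes 4
  Position 6 '(': depth becomes 5
  Position 7 ')': depth becomes 4
  Position 8 '(': depth becomes 5
  Position 9 '(': depth becomes 6
  Position 10 ')': depth becomes 5
  Position 11 ')': depth becomes 4
  Position 12 ')': depth becomes 3
  Position 13 ')': depth becomes 2
  Position 14 '(': depth becomes 3
  Position 15 ')': depth becomes 2
  Position 16 '(': depth becomes 3
  Position 17 '(': depth becomes 4
  Position 18 ')': depth becomes 3
  Position 19 ')': depth becomes 2
  Position 20 ')': depth becomes 1
  Position 21 ')': depth becomes 0
Maximum depth reached: 6

6


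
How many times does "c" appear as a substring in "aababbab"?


Searching for "c" in "aababbab"
Scanning each position:
  Position 0: "a" => no
  Position 1: "a" => no
  Position 2: "b" => no
  Position 3: "a" => no
  Position 4: "b" => no
  Position 5: "b" => no
  Position 6: "a" => no
  Position 7: "b" => no
Total occurrences: 0

0


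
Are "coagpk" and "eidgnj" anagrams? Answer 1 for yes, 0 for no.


Strings: "coagpk", "eidgnj"
Sorted first:  acgkop
Sorted second: degijn
Differ at position 0: 'a' vs 'd' => not anagrams

0


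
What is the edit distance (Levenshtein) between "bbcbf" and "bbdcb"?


Computing edit distance: "bbcbf" -> "bbdcb"
DP table:
           b    b    d    c    b
      0    1    2    3    4    5
  b   1    0    1    2    3    4
  b   2    1    0    1    2    3
  c   3    2    1    1    1    2
  b   4    3    2    2    2    1
  f   5    4    3    3    3    2
Edit distance = dp[5][5] = 2

2


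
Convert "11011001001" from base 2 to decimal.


Input: "11011001001" in base 2
Positional expansion:
  Digit '1' (value 1) x 2^10 = 1024
  Digit '1' (value 1) x 2^9 = 512
  Digit '0' (value 0) x 2^8 = 0
  Digit '1' (value 1) x 2^7 = 128
  Digit '1' (value 1) x 2^6 = 64
  Digit '0' (value 0) x 2^5 = 0
  Digit '0' (value 0) x 2^4 = 0
  Digit '1' (value 1) x 2^3 = 8
  Digit '0' (value 0) x 2^2 = 0
  Digit '0' (value 0) x 2^1 = 0
  Digit '1' (value 1) x 2^0 = 1
Sum = 1737

1737


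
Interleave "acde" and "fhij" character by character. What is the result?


Interleaving "acde" and "fhij":
  Position 0: 'a' from first, 'f' from second => "af"
  Position 1: 'c' from first, 'h' from second => "ch"
  Position 2: 'd' from first, 'i' from second => "di"
  Position 3: 'e' from first, 'j' from second => "ej"
Result: afchdiej

afchdiej


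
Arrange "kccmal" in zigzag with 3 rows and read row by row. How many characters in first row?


Zigzag "kccmal" into 3 rows:
Placing characters:
  'k' => row 0
  'c' => row 1
  'c' => row 2
  'm' => row 1
  'a' => row 0
  'l' => row 1
Rows:
  Row 0: "ka"
  Row 1: "cml"
  Row 2: "c"
First row length: 2

2


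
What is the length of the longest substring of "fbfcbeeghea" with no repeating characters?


Input: "fbfcbeeghea"
Sliding window (track last position of each char):
  Position 0 ('f'): window [0,0] length 1 -- new best
  Position 1 ('b'): window [0,1] length 2 -- new best
  Position 2 ('f'): repeat (last at 0), move window start to 1
  Position 2 ('f'): window [1,2] length 2
  Position 3 ('c'): window [1,3] length 3 -- new best
  Position 4 ('b'): repeat (last at 1), move window start to 2
  Position 4 ('b'): window [2,4] length 3
  Position 5 ('e'): window [2,5] length 4 -- new best
  Position 6 ('e'): repeat (last at 5), move window start to 6
  Position 6 ('e'): window [6,6] length 1
  Position 7 ('g'): window [6,7] length 2
  Position 8 ('h'): window [6,8] length 3
  Position 9 ('e'): repeat (last at 6), move window start to 7
  Position 9 ('e'): window [7,9] length 3
  Position 10 ('a'): window [7,10] length 4
Longest substring with no repeats: "fcbe" with length 4

4


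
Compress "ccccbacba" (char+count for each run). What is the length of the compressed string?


Input: ccccbacba
Runs:
  'c' x 4 => "c4"
  'b' x 1 => "b1"
  'a' x 1 => "a1"
  'c' x 1 => "c1"
  'b' x 1 => "b1"
  'a' x 1 => "a1"
Compressed: "c4b1a1c1b1a1"
Compressed length: 12

12


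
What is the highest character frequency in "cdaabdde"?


Input: cdaabdde
Character counts:
  'a': 2
  'b': 1
  'c': 1
  'd': 3
  'e': 1
Maximum frequency: 3

3


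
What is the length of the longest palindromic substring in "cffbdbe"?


Input: "cffbdbe"
Checking substrings for palindromes:
  [3:6] "bdb" (len 3) => palindrome
  [1:3] "ff" (len 2) => palindrome
Longest palindromic substring: "bdb" with length 3

3


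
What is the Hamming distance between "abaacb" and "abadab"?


Comparing "abaacb" and "abadab" position by position:
  Position 0: 'a' vs 'a' => same
  Position 1: 'b' vs 'b' => same
  Position 2: 'a' vs 'a' => same
  Position 3: 'a' vs 'd' => differ
  Position 4: 'c' vs 'a' => differ
  Position 5: 'b' vs 'b' => same
Total differences (Hamming distance): 2

2


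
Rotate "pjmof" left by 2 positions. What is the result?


Input: "pjmof", rotate left by 2
First 2 characters: "pj"
Remaining characters: "mof"
Concatenate remaining + first: "mof" + "pj" = "mofpj"

mofpj


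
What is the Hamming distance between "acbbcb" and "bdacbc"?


Comparing "acbbcb" and "bdacbc" position by position:
  Position 0: 'a' vs 'b' => differ
  Position 1: 'c' vs 'd' => differ
  Position 2: 'b' vs 'a' => differ
  Position 3: 'b' vs 'c' => differ
  Position 4: 'c' vs 'b' => differ
  Position 5: 'b' vs 'c' => differ
Total differences (Hamming distance): 6

6


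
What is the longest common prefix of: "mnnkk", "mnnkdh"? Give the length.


Words: mnnkk, mnnkdh
  Position 0: all 'm' => match
  Position 1: all 'n' => match
  Position 2: all 'n' => match
  Position 3: all 'k' => match
  Position 4: ('k', 'd') => mismatch, stop
LCP = "mnnk" (length 4)

4


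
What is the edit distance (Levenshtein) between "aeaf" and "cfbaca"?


Computing edit distance: "aeaf" -> "cfbaca"
DP table:
           c    f    b    a    c    a
      0    1    2    3    4    5    6
  a   1    1    2    3    3    4    5
  e   2    2    2    3    4    4    5
  a   3    3    3    3    3    4    4
  f   4    4    3    4    4    4    5
Edit distance = dp[4][6] = 5

5


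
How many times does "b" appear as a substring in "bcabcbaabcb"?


Searching for "b" in "bcabcbaabcb"
Scanning each position:
  Position 0: "b" => MATCH
  Position 1: "c" => no
  Position 2: "a" => no
  Position 3: "b" => MATCH
  Position 4: "c" => no
  Position 5: "b" => MATCH
  Position 6: "a" => no
  Position 7: "a" => no
  Position 8: "b" => MATCH
  Position 9: "c" => no
  Position 10: "b" => MATCH
Total occurrences: 5

5


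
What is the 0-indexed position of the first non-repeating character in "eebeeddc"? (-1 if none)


Input: eebeeddc
Character frequencies:
  'b': 1
  'c': 1
  'd': 2
  'e': 4
Scanning left to right for freq == 1:
  Position 0 ('e'): freq=4, skip
  Position 1 ('e'): freq=4, skip
  Position 2 ('b'): unique! => answer = 2

2


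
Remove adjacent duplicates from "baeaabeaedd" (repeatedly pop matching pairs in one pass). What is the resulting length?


Input: baeaabeaedd
Stack-based adjacent duplicate removal:
  Read 'b': push. Stack: b
  Read 'a': push. Stack: ba
  Read 'e': push. Stack: bae
  Read 'a': push. Stack: baea
  Read 'a': matches stack top 'a' => pop. Stack: bae
  Read 'b': push. Stack: baeb
  Read 'e': push. Stack: baebe
  Read 'a': push. Stack: baebea
  Read 'e': push. Stack: baebeae
  Read 'd': push. Stack: baebeaed
  Read 'd': matches stack top 'd' => pop. Stack: baebeae
Final stack: "baebeae" (length 7)

7


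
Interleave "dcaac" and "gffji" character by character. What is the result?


Interleaving "dcaac" and "gffji":
  Position 0: 'd' from first, 'g' from second => "dg"
  Position 1: 'c' from first, 'f' from second => "cf"
  Position 2: 'a' from first, 'f' from second => "af"
  Position 3: 'a' from first, 'j' from second => "aj"
  Position 4: 'c' from first, 'i' from second => "ci"
Result: dgcfafajci

dgcfafajci


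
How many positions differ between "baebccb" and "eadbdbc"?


Comparing "baebccb" and "eadbdbc" position by position:
  Position 0: 'b' vs 'e' => DIFFER
  Position 1: 'a' vs 'a' => same
  Position 2: 'e' vs 'd' => DIFFER
  Position 3: 'b' vs 'b' => same
  Position 4: 'c' vs 'd' => DIFFER
  Position 5: 'c' vs 'b' => DIFFER
  Position 6: 'b' vs 'c' => DIFFER
Positions that differ: 5

5


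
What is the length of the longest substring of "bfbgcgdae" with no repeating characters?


Input: "bfbgcgdae"
Sliding window (track last position of each char):
  Position 0 ('b'): window [0,0] length 1 -- new best
  Position 1 ('f'): window [0,1] length 2 -- new best
  Position 2 ('b'): repeat (last at 0), move window start to 1
  Position 2 ('b'): window [1,2] length 2
  Position 3 ('g'): window [1,3] length 3 -- new best
  Position 4 ('c'): window [1,4] length 4 -- new best
  Position 5 ('g'): repeat (last at 3), move window start to 4
  Position 5 ('g'): window [4,5] length 2
  Position 6 ('d'): window [4,6] length 3
  Position 7 ('a'): window [4,7] length 4
  Position 8 ('e'): window [4,8] length 5 -- new best
Longest substring with no repeats: "cgdae" with length 5

5


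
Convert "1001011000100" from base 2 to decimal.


Input: "1001011000100" in base 2
Positional expansion:
  Digit '1' (value 1) x 2^12 = 4096
  Digit '0' (value 0) x 2^11 = 0
  Digit '0' (value 0) x 2^10 = 0
  Digit '1' (value 1) x 2^9 = 512
  Digit '0' (value 0) x 2^8 = 0
  Digit '1' (value 1) x 2^7 = 128
  Digit '1' (value 1) x 2^6 = 64
  Digit '0' (value 0) x 2^5 = 0
  Digit '0' (value 0) x 2^4 = 0
  Digit '0' (value 0) x 2^3 = 0
  Digit '1' (value 1) x 2^2 = 4
  Digit '0' (value 0) x 2^1 = 0
  Digit '0' (value 0) x 2^0 = 0
Sum = 4804

4804


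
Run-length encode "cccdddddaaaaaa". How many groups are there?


Input: cccdddddaaaaaa
Scanning for consecutive runs:
  Group 1: 'c' x 3 (positions 0-2)
  Group 2: 'd' x 5 (positions 3-7)
  Group 3: 'a' x 6 (positions 8-13)
Total groups: 3

3


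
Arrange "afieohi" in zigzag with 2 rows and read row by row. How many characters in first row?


Zigzag "afieohi" into 2 rows:
Placing characters:
  'a' => row 0
  'f' => row 1
  'i' => row 0
  'e' => row 1
  'o' => row 0
  'h' => row 1
  'i' => row 0
Rows:
  Row 0: "aioi"
  Row 1: "feh"
First row length: 4

4


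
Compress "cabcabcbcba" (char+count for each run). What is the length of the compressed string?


Input: cabcabcbcba
Runs:
  'c' x 1 => "c1"
  'a' x 1 => "a1"
  'b' x 1 => "b1"
  'c' x 1 => "c1"
  'a' x 1 => "a1"
  'b' x 1 => "b1"
  'c' x 1 => "c1"
  'b' x 1 => "b1"
  'c' x 1 => "c1"
  'b' x 1 => "b1"
  'a' x 1 => "a1"
Compressed: "c1a1b1c1a1b1c1b1c1b1a1"
Compressed length: 22

22


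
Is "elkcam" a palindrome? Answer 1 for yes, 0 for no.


Input: elkcam
Reversed: mackle
  Compare pos 0 ('e') with pos 5 ('m'): MISMATCH
  Compare pos 1 ('l') with pos 4 ('a'): MISMATCH
  Compare pos 2 ('k') with pos 3 ('c'): MISMATCH
Result: not a palindrome

0


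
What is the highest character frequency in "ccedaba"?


Input: ccedaba
Character counts:
  'a': 2
  'b': 1
  'c': 2
  'd': 1
  'e': 1
Maximum frequency: 2

2


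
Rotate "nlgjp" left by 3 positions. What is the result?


Input: "nlgjp", rotate left by 3
First 3 characters: "nlg"
Remaining characters: "jp"
Concatenate remaining + first: "jp" + "nlg" = "jpnlg"

jpnlg


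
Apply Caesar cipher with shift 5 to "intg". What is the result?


Caesar cipher: shift "intg" by 5
  'i' (pos 8) + 5 = pos 13 = 'n'
  'n' (pos 13) + 5 = pos 18 = 's'
  't' (pos 19) + 5 = pos 24 = 'y'
  'g' (pos 6) + 5 = pos 11 = 'l'
Result: nsyl

nsyl


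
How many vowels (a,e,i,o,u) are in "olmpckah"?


Input: olmpckah
Checking each character:
  'o' at position 0: vowel (running total: 1)
  'l' at position 1: consonant
  'm' at position 2: consonant
  'p' at position 3: consonant
  'c' at position 4: consonant
  'k' at position 5: consonant
  'a' at position 6: vowel (running total: 2)
  'h' at position 7: consonant
Total vowels: 2

2


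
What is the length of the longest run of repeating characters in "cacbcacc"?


Input: "cacbcacc"
Scanning for longest run:
  Position 1 ('a'): new char, reset run to 1
  Position 2 ('c'): new char, reset run to 1
  Position 3 ('b'): new char, reset run to 1
  Position 4 ('c'): new char, reset run to 1
  Position 5 ('a'): new char, reset run to 1
  Position 6 ('c'): new char, reset run to 1
  Position 7 ('c'): continues run of 'c', length=2
Longest run: 'c' with length 2

2


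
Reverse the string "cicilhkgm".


Input: cicilhkgm
Reading characters right to left:
  Position 8: 'm'
  Position 7: 'g'
  Position 6: 'k'
  Position 5: 'h'
  Position 4: 'l'
  Position 3: 'i'
  Position 2: 'c'
  Position 1: 'i'
  Position 0: 'c'
Reversed: mgkhlicic

mgkhlicic


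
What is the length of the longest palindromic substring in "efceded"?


Input: "efceded"
Checking substrings for palindromes:
  [3:6] "ede" (len 3) => palindrome
  [4:7] "ded" (len 3) => palindrome
Longest palindromic substring: "ede" with length 3

3


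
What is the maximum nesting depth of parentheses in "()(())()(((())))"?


Input: "()(())()(((())))"
Tracking depth:
  Position 0 '(': depth becomes 1
  Position 1 ')': depth becomes 0
  Position 2 '(': depth becomes 1
  Position 3 '(': depth becomes 2
  Position 4 ')': depth becomes 1
  Position 5 ')': depth becomes 0
  Position 6 '(': depth becomes 1
  Position 7 ')': depth becomes 0
  Position 8 '(': depth becomes 1
  Position 9 '(': depth becomes 2
  Position 10 '(': depth becomes 3
  Position 11 '(': depth becomes 4
  Position 12 ')': depth becomes 3
  Position 13 ')': depth becomes 2
  Position 14 ')': depth becomes 1
  Position 15 ')': depth becomes 0
Maximum depth reached: 4

4


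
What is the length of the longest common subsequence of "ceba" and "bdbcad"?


LCS of "ceba" and "bdbcad"
DP table:
           b    d    b    c    a    d
      0    0    0    0    0    0    0
  c   0    0    0    0    1    1    1
  e   0    0    0    0    1    1    1
  b   0    1    1    1    1    1    1
  a   0    1    1    1    1    2    2
LCS length = dp[4][6] = 2

2


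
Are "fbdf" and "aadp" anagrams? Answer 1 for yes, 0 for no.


Strings: "fbdf", "aadp"
Sorted first:  bdff
Sorted second: aadp
Differ at position 0: 'b' vs 'a' => not anagrams

0


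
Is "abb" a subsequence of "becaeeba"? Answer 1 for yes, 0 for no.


Check if "abb" is a subsequence of "becaeeba"
Greedy scan:
  Position 0 ('b'): no match needed
  Position 1 ('e'): no match needed
  Position 2 ('c'): no match needed
  Position 3 ('a'): matches sub[0] = 'a'
  Position 4 ('e'): no match needed
  Position 5 ('e'): no match needed
  Position 6 ('b'): matches sub[1] = 'b'
  Position 7 ('a'): no match needed
Only matched 2/3 characters => not a subsequence

0


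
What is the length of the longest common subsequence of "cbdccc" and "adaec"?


LCS of "cbdccc" and "adaec"
DP table:
           a    d    a    e    c
      0    0    0    0    0    0
  c   0    0    0    0    0    1
  b   0    0    0    0    0    1
  d   0    0    1    1    1    1
  c   0    0    1    1    1    2
  c   0    0    1    1    1    2
  c   0    0    1    1    1    2
LCS length = dp[6][5] = 2

2


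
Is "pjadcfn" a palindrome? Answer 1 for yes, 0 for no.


Input: pjadcfn
Reversed: nfcdajp
  Compare pos 0 ('p') with pos 6 ('n'): MISMATCH
  Compare pos 1 ('j') with pos 5 ('f'): MISMATCH
  Compare pos 2 ('a') with pos 4 ('c'): MISMATCH
Result: not a palindrome

0


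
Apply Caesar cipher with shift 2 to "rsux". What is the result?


Caesar cipher: shift "rsux" by 2
  'r' (pos 17) + 2 = pos 19 = 't'
  's' (pos 18) + 2 = pos 20 = 'u'
  'u' (pos 20) + 2 = pos 22 = 'w'
  'x' (pos 23) + 2 = pos 25 = 'z'
Result: tuwz

tuwz


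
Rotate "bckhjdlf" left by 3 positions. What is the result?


Input: "bckhjdlf", rotate left by 3
First 3 characters: "bck"
Remaining characters: "hjdlf"
Concatenate remaining + first: "hjdlf" + "bck" = "hjdlfbck"

hjdlfbck


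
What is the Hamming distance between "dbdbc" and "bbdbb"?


Comparing "dbdbc" and "bbdbb" position by position:
  Position 0: 'd' vs 'b' => differ
  Position 1: 'b' vs 'b' => same
  Position 2: 'd' vs 'd' => same
  Position 3: 'b' vs 'b' => same
  Position 4: 'c' vs 'b' => differ
Total differences (Hamming distance): 2

2


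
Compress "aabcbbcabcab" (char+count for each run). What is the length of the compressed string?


Input: aabcbbcabcab
Runs:
  'a' x 2 => "a2"
  'b' x 1 => "b1"
  'c' x 1 => "c1"
  'b' x 2 => "b2"
  'c' x 1 => "c1"
  'a' x 1 => "a1"
  'b' x 1 => "b1"
  'c' x 1 => "c1"
  'a' x 1 => "a1"
  'b' x 1 => "b1"
Compressed: "a2b1c1b2c1a1b1c1a1b1"
Compressed length: 20

20


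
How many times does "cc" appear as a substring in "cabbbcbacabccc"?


Searching for "cc" in "cabbbcbacabccc"
Scanning each position:
  Position 0: "ca" => no
  Position 1: "ab" => no
  Position 2: "bb" => no
  Position 3: "bb" => no
  Position 4: "bc" => no
  Position 5: "cb" => no
  Position 6: "ba" => no
  Position 7: "ac" => no
  Position 8: "ca" => no
  Position 9: "ab" => no
  Position 10: "bc" => no
  Position 11: "cc" => MATCH
  Position 12: "cc" => MATCH
Total occurrences: 2

2


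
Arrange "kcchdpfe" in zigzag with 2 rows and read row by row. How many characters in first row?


Zigzag "kcchdpfe" into 2 rows:
Placing characters:
  'k' => row 0
  'c' => row 1
  'c' => row 0
  'h' => row 1
  'd' => row 0
  'p' => row 1
  'f' => row 0
  'e' => row 1
Rows:
  Row 0: "kcdf"
  Row 1: "chpe"
First row length: 4

4


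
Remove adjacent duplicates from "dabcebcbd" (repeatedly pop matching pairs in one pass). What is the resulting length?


Input: dabcebcbd
Stack-based adjacent duplicate removal:
  Read 'd': push. Stack: d
  Read 'a': push. Stack: da
  Read 'b': push. Stack: dab
  Read 'c': push. Stack: dabc
  Read 'e': push. Stack: dabce
  Read 'b': push. Stack: dabceb
  Read 'c': push. Stack: dabcebc
  Read 'b': push. Stack: dabcebcb
  Read 'd': push. Stack: dabcebcbd
Final stack: "dabcebcbd" (length 9)

9


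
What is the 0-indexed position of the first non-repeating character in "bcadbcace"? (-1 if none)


Input: bcadbcace
Character frequencies:
  'a': 2
  'b': 2
  'c': 3
  'd': 1
  'e': 1
Scanning left to right for freq == 1:
  Position 0 ('b'): freq=2, skip
  Position 1 ('c'): freq=3, skip
  Position 2 ('a'): freq=2, skip
  Position 3 ('d'): unique! => answer = 3

3


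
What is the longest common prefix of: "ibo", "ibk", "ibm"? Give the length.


Words: ibo, ibk, ibm
  Position 0: all 'i' => match
  Position 1: all 'b' => match
  Position 2: ('o', 'k', 'm') => mismatch, stop
LCP = "ib" (length 2)

2


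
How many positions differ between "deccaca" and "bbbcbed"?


Comparing "deccaca" and "bbbcbed" position by position:
  Position 0: 'd' vs 'b' => DIFFER
  Position 1: 'e' vs 'b' => DIFFER
  Position 2: 'c' vs 'b' => DIFFER
  Position 3: 'c' vs 'c' => same
  Position 4: 'a' vs 'b' => DIFFER
  Position 5: 'c' vs 'e' => DIFFER
  Position 6: 'a' vs 'd' => DIFFER
Positions that differ: 6

6


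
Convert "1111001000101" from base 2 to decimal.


Input: "1111001000101" in base 2
Positional expansion:
  Digit '1' (value 1) x 2^12 = 4096
  Digit '1' (value 1) x 2^11 = 2048
  Digit '1' (value 1) x 2^10 = 1024
  Digit '1' (value 1) x 2^9 = 512
  Digit '0' (value 0) x 2^8 = 0
  Digit '0' (value 0) x 2^7 = 0
  Digit '1' (value 1) x 2^6 = 64
  Digit '0' (value 0) x 2^5 = 0
  Digit '0' (value 0) x 2^4 = 0
  Digit '0' (value 0) x 2^3 = 0
  Digit '1' (value 1) x 2^2 = 4
  Digit '0' (value 0) x 2^1 = 0
  Digit '1' (value 1) x 2^0 = 1
Sum = 7749

7749


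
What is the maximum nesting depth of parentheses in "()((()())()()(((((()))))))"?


Input: "()((()())()()(((((()))))))"
Tracking depth:
  Position 0 '(': depth becomes 1
  Position 1 ')': depth becomes 0
  Position 2 '(': depth becomes 1
  Position 3 '(': depth becomes 2
  Position 4 '(': depth becomes 3
  Position 5 ')': depth becomes 2
  Position 6 '(': depth becomes 3
  Position 7 ')': depth becomes 2
  Position 8 ')': depth becomes 1
  Position 9 '(': depth becomes 2
  Position 10 ')': depth becomes 1
  Position 11 '(': depth becomes 2
  Position 12 ')': depth becomes 1
  Position 13 '(': depth becomes 2
  Position 14 '(': depth becomes 3
  Position 15 '(': depth becomes 4
  Position 16 '(': depth becomes 5
  Position 17 '(': depth becomes 6
  Position 18 '(': depth becomes 7
  Position 19 ')': depth becomes 6
  Position 20 ')': depth becomes 5
  Position 21 ')': depth becomes 4
  Position 22 ')': depth becomes 3
  Position 23 ')': depth becomes 2
  Position 24 ')': depth becomes 1
  Position 25 ')': depth becomes 0
Maximum depth reached: 7

7


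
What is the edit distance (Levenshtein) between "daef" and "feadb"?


Computing edit distance: "daef" -> "feadb"
DP table:
           f    e    a    d    b
      0    1    2    3    4    5
  d   1    1    2    3    3    4
  a   2    2    2    2    3    4
  e   3    3    2    3    3    4
  f   4    3    3    3    4    4
Edit distance = dp[4][5] = 4

4


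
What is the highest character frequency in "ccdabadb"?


Input: ccdabadb
Character counts:
  'a': 2
  'b': 2
  'c': 2
  'd': 2
Maximum frequency: 2

2


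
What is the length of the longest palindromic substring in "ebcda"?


Input: "ebcda"
Checking substrings for palindromes:
  No multi-char palindromic substrings found
Longest palindromic substring: "e" with length 1

1


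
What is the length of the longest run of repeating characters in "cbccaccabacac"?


Input: "cbccaccabacac"
Scanning for longest run:
  Position 1 ('b'): new char, reset run to 1
  Position 2 ('c'): new char, reset run to 1
  Position 3 ('c'): continues run of 'c', length=2
  Position 4 ('a'): new char, reset run to 1
  Position 5 ('c'): new char, reset run to 1
  Position 6 ('c'): continues run of 'c', length=2
  Position 7 ('a'): new char, reset run to 1
  Position 8 ('b'): new char, reset run to 1
  Position 9 ('a'): new char, reset run to 1
  Position 10 ('c'): new char, reset run to 1
  Position 11 ('a'): new char, reset run to 1
  Position 12 ('c'): new char, reset run to 1
Longest run: 'c' with length 2

2


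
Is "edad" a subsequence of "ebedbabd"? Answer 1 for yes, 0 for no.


Check if "edad" is a subsequence of "ebedbabd"
Greedy scan:
  Position 0 ('e'): matches sub[0] = 'e'
  Position 1 ('b'): no match needed
  Position 2 ('e'): no match needed
  Position 3 ('d'): matches sub[1] = 'd'
  Position 4 ('b'): no match needed
  Position 5 ('a'): matches sub[2] = 'a'
  Position 6 ('b'): no match needed
  Position 7 ('d'): matches sub[3] = 'd'
All 4 characters matched => is a subsequence

1


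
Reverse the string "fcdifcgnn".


Input: fcdifcgnn
Reading characters right to left:
  Position 8: 'n'
  Position 7: 'n'
  Position 6: 'g'
  Position 5: 'c'
  Position 4: 'f'
  Position 3: 'i'
  Position 2: 'd'
  Position 1: 'c'
  Position 0: 'f'
Reversed: nngcfidcf

nngcfidcf


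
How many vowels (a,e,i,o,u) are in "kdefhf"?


Input: kdefhf
Checking each character:
  'k' at position 0: consonant
  'd' at position 1: consonant
  'e' at position 2: vowel (running total: 1)
  'f' at position 3: consonant
  'h' at position 4: consonant
  'f' at position 5: consonant
Total vowels: 1

1


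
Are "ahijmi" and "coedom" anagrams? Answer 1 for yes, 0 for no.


Strings: "ahijmi", "coedom"
Sorted first:  ahiijm
Sorted second: cdemoo
Differ at position 0: 'a' vs 'c' => not anagrams

0


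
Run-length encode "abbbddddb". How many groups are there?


Input: abbbddddb
Scanning for consecutive runs:
  Group 1: 'a' x 1 (positions 0-0)
  Group 2: 'b' x 3 (positions 1-3)
  Group 3: 'd' x 4 (positions 4-7)
  Group 4: 'b' x 1 (positions 8-8)
Total groups: 4

4


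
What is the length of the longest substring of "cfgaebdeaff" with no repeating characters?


Input: "cfgaebdeaff"
Sliding window (track last position of each char):
  Position 0 ('c'): window [0,0] length 1 -- new best
  Position 1 ('f'): window [0,1] length 2 -- new best
  Position 2 ('g'): window [0,2] length 3 -- new best
  Position 3 ('a'): window [0,3] length 4 -- new best
  Position 4 ('e'): window [0,4] length 5 -- new best
  Position 5 ('b'): window [0,5] length 6 -- new best
  Position 6 ('d'): window [0,6] length 7 -- new best
  Position 7 ('e'): repeat (last at 4), move window start to 5
  Position 7 ('e'): window [5,7] length 3
  Position 8 ('a'): window [5,8] length 4
  Position 9 ('f'): window [5,9] length 5
  Position 10 ('f'): repeat (last at 9), move window start to 10
  Position 10 ('f'): window [10,10] length 1
Longest substring with no repeats: "cfgaebd" with length 7

7


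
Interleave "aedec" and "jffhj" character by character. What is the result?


Interleaving "aedec" and "jffhj":
  Position 0: 'a' from first, 'j' from second => "aj"
  Position 1: 'e' from first, 'f' from second => "ef"
  Position 2: 'd' from first, 'f' from second => "df"
  Position 3: 'e' from first, 'h' from second => "eh"
  Position 4: 'c' from first, 'j' from second => "cj"
Result: ajefdfehcj

ajefdfehcj


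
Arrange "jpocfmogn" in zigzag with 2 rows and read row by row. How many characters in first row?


Zigzag "jpocfmogn" into 2 rows:
Placing characters:
  'j' => row 0
  'p' => row 1
  'o' => row 0
  'c' => row 1
  'f' => row 0
  'm' => row 1
  'o' => row 0
  'g' => row 1
  'n' => row 0
Rows:
  Row 0: "jofon"
  Row 1: "pcmg"
First row length: 5

5


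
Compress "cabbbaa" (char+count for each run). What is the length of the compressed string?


Input: cabbbaa
Runs:
  'c' x 1 => "c1"
  'a' x 1 => "a1"
  'b' x 3 => "b3"
  'a' x 2 => "a2"
Compressed: "c1a1b3a2"
Compressed length: 8

8


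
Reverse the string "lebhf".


Input: lebhf
Reading characters right to left:
  Position 4: 'f'
  Position 3: 'h'
  Position 2: 'b'
  Position 1: 'e'
  Position 0: 'l'
Reversed: fhbel

fhbel


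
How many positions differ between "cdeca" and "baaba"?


Comparing "cdeca" and "baaba" position by position:
  Position 0: 'c' vs 'b' => DIFFER
  Position 1: 'd' vs 'a' => DIFFER
  Position 2: 'e' vs 'a' => DIFFER
  Position 3: 'c' vs 'b' => DIFFER
  Position 4: 'a' vs 'a' => same
Positions that differ: 4

4


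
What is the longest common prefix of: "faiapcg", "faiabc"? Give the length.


Words: faiapcg, faiabc
  Position 0: all 'f' => match
  Position 1: all 'a' => match
  Position 2: all 'i' => match
  Position 3: all 'a' => match
  Position 4: ('p', 'b') => mismatch, stop
LCP = "faia" (length 4)

4


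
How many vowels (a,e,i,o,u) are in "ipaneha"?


Input: ipaneha
Checking each character:
  'i' at position 0: vowel (running total: 1)
  'p' at position 1: consonant
  'a' at position 2: vowel (running total: 2)
  'n' at position 3: consonant
  'e' at position 4: vowel (running total: 3)
  'h' at position 5: consonant
  'a' at position 6: vowel (running total: 4)
Total vowels: 4

4


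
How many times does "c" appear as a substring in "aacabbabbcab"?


Searching for "c" in "aacabbabbcab"
Scanning each position:
  Position 0: "a" => no
  Position 1: "a" => no
  Position 2: "c" => MATCH
  Position 3: "a" => no
  Position 4: "b" => no
  Position 5: "b" => no
  Position 6: "a" => no
  Position 7: "b" => no
  Position 8: "b" => no
  Position 9: "c" => MATCH
  Position 10: "a" => no
  Position 11: "b" => no
Total occurrences: 2

2


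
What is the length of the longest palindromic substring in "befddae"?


Input: "befddae"
Checking substrings for palindromes:
  [3:5] "dd" (len 2) => palindrome
Longest palindromic substring: "dd" with length 2

2


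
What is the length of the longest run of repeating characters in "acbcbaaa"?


Input: "acbcbaaa"
Scanning for longest run:
  Position 1 ('c'): new char, reset run to 1
  Position 2 ('b'): new char, reset run to 1
  Position 3 ('c'): new char, reset run to 1
  Position 4 ('b'): new char, reset run to 1
  Position 5 ('a'): new char, reset run to 1
  Position 6 ('a'): continues run of 'a', length=2
  Position 7 ('a'): continues run of 'a', length=3
Longest run: 'a' with length 3

3


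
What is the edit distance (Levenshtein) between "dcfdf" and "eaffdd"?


Computing edit distance: "dcfdf" -> "eaffdd"
DP table:
           e    a    f    f    d    d
      0    1    2    3    4    5    6
  d   1    1    2    3    4    4    5
  c   2    2    2    3    4    5    5
  f   3    3    3    2    3    4    5
  d   4    4    4    3    3    3    4
  f   5    5    5    4    3    4    4
Edit distance = dp[5][6] = 4

4


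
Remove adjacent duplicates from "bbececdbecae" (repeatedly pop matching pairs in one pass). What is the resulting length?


Input: bbececdbecae
Stack-based adjacent duplicate removal:
  Read 'b': push. Stack: b
  Read 'b': matches stack top 'b' => pop. Stack: (empty)
  Read 'e': push. Stack: e
  Read 'c': push. Stack: ec
  Read 'e': push. Stack: ece
  Read 'c': push. Stack: ecec
  Read 'd': push. Stack: ececd
  Read 'b': push. Stack: ececdb
  Read 'e': push. Stack: ececdbe
  Read 'c': push. Stack: ececdbec
  Read 'a': push. Stack: ececdbeca
  Read 'e': push. Stack: ececdbecae
Final stack: "ececdbecae" (length 10)

10


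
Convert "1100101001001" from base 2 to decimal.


Input: "1100101001001" in base 2
Positional expansion:
  Digit '1' (value 1) x 2^12 = 4096
  Digit '1' (value 1) x 2^11 = 2048
  Digit '0' (value 0) x 2^10 = 0
  Digit '0' (value 0) x 2^9 = 0
  Digit '1' (value 1) x 2^8 = 256
  Digit '0' (value 0) x 2^7 = 0
  Digit '1' (value 1) x 2^6 = 64
  Digit '0' (value 0) x 2^5 = 0
  Digit '0' (value 0) x 2^4 = 0
  Digit '1' (value 1) x 2^3 = 8
  Digit '0' (value 0) x 2^2 = 0
  Digit '0' (value 0) x 2^1 = 0
  Digit '1' (value 1) x 2^0 = 1
Sum = 6473

6473


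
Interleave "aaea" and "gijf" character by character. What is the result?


Interleaving "aaea" and "gijf":
  Position 0: 'a' from first, 'g' from second => "ag"
  Position 1: 'a' from first, 'i' from second => "ai"
  Position 2: 'e' from first, 'j' from second => "ej"
  Position 3: 'a' from first, 'f' from second => "af"
Result: agaiejaf

agaiejaf


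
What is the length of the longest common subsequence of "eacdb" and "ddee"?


LCS of "eacdb" and "ddee"
DP table:
           d    d    e    e
      0    0    0    0    0
  e   0    0    0    1    1
  a   0    0    0    1    1
  c   0    0    0    1    1
  d   0    1    1    1    1
  b   0    1    1    1    1
LCS length = dp[5][4] = 1

1


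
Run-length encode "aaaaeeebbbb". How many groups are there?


Input: aaaaeeebbbb
Scanning for consecutive runs:
  Group 1: 'a' x 4 (positions 0-3)
  Group 2: 'e' x 3 (positions 4-6)
  Group 3: 'b' x 4 (positions 7-10)
Total groups: 3

3


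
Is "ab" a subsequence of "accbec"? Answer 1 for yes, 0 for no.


Check if "ab" is a subsequence of "accbec"
Greedy scan:
  Position 0 ('a'): matches sub[0] = 'a'
  Position 1 ('c'): no match needed
  Position 2 ('c'): no match needed
  Position 3 ('b'): matches sub[1] = 'b'
  Position 4 ('e'): no match needed
  Position 5 ('c'): no match needed
All 2 characters matched => is a subsequence

1


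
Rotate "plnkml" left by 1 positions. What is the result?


Input: "plnkml", rotate left by 1
First 1 characters: "p"
Remaining characters: "lnkml"
Concatenate remaining + first: "lnkml" + "p" = "lnkmlp"

lnkmlp


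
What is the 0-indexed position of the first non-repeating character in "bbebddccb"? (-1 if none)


Input: bbebddccb
Character frequencies:
  'b': 4
  'c': 2
  'd': 2
  'e': 1
Scanning left to right for freq == 1:
  Position 0 ('b'): freq=4, skip
  Position 1 ('b'): freq=4, skip
  Position 2 ('e'): unique! => answer = 2

2


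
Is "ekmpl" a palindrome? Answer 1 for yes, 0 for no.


Input: ekmpl
Reversed: lpmke
  Compare pos 0 ('e') with pos 4 ('l'): MISMATCH
  Compare pos 1 ('k') with pos 3 ('p'): MISMATCH
Result: not a palindrome

0


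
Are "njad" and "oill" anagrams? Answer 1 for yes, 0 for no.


Strings: "njad", "oill"
Sorted first:  adjn
Sorted second: illo
Differ at position 0: 'a' vs 'i' => not anagrams

0


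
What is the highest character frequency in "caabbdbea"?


Input: caabbdbea
Character counts:
  'a': 3
  'b': 3
  'c': 1
  'd': 1
  'e': 1
Maximum frequency: 3

3


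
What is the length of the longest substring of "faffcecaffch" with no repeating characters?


Input: "faffcecaffch"
Sliding window (track last position of each char):
  Position 0 ('f'): window [0,0] length 1 -- new best
  Position 1 ('a'): window [0,1] length 2 -- new best
  Position 2 ('f'): repeat (last at 0), move window start to 1
  Position 2 ('f'): window [1,2] length 2
  Position 3 ('f'): repeat (last at 2), move window start to 3
  Position 3 ('f'): window [3,3] length 1
  Position 4 ('c'): window [3,4] length 2
  Position 5 ('e'): window [3,5] length 3 -- new best
  Position 6 ('c'): repeat (last at 4), move window start to 5
  Position 6 ('c'): window [5,6] length 2
  Position 7 ('a'): window [5,7] length 3
  Position 8 ('f'): window [5,8] length 4 -- new best
  Position 9 ('f'): repeat (last at 8), move window start to 9
  Position 9 ('f'): window [9,9] length 1
  Position 10 ('c'): window [9,10] length 2
  Position 11 ('h'): window [9,11] length 3
Longest substring with no repeats: "ecaf" with length 4

4


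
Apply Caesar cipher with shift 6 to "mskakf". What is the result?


Caesar cipher: shift "mskakf" by 6
  'm' (pos 12) + 6 = pos 18 = 's'
  's' (pos 18) + 6 = pos 24 = 'y'
  'k' (pos 10) + 6 = pos 16 = 'q'
  'a' (pos 0) + 6 = pos 6 = 'g'
  'k' (pos 10) + 6 = pos 16 = 'q'
  'f' (pos 5) + 6 = pos 11 = 'l'
Result: syqgql

syqgql


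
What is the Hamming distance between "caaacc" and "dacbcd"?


Comparing "caaacc" and "dacbcd" position by position:
  Position 0: 'c' vs 'd' => differ
  Position 1: 'a' vs 'a' => same
  Position 2: 'a' vs 'c' => differ
  Position 3: 'a' vs 'b' => differ
  Position 4: 'c' vs 'c' => same
  Position 5: 'c' vs 'd' => differ
Total differences (Hamming distance): 4

4


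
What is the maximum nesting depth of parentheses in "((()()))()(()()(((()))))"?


Input: "((()()))()(()()(((()))))"
Tracking depth:
  Position 0 '(': depth becomes 1
  Position 1 '(': depth becomes 2
  Position 2 '(': depth becomes 3
  Position 3 ')': depth becomes 2
  Position 4 '(': depth becomes 3
  Position 5 ')': depth becomes 2
  Position 6 ')': depth becomes 1
  Position 7 ')': depth becomes 0
  Position 8 '(': depth becomes 1
  Position 9 ')': depth becomes 0
  Position 10 '(': depth becomes 1
  Position 11 '(': depth becomes 2
  Position 12 ')': depth becomes 1
  Position 13 '(': depth becomes 2
  Position 14 ')': depth becomes 1
  Position 15 '(': depth becomes 2
  Position 16 '(': depth becomes 3
  Position 17 '(': depth becomes 4
  Position 18 '(': depth becomes 5
  Position 19 ')': depth becomes 4
  Position 20 ')': depth becomes 3
  Position 21 ')': depth becomes 2
  Position 22 ')': depth becomes 1
  Position 23 ')': depth becomes 0
Maximum depth reached: 5

5


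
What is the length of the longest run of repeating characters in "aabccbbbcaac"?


Input: "aabccbbbcaac"
Scanning for longest run:
  Position 1 ('a'): continues run of 'a', length=2
  Position 2 ('b'): new char, reset run to 1
  Position 3 ('c'): new char, reset run to 1
  Position 4 ('c'): continues run of 'c', length=2
  Position 5 ('b'): new char, reset run to 1
  Position 6 ('b'): continues run of 'b', length=2
  Position 7 ('b'): continues run of 'b', length=3
  Position 8 ('c'): new char, reset run to 1
  Position 9 ('a'): new char, reset run to 1
  Position 10 ('a'): continues run of 'a', length=2
  Position 11 ('c'): new char, reset run to 1
Longest run: 'b' with length 3

3


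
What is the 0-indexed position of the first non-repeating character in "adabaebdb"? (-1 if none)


Input: adabaebdb
Character frequencies:
  'a': 3
  'b': 3
  'd': 2
  'e': 1
Scanning left to right for freq == 1:
  Position 0 ('a'): freq=3, skip
  Position 1 ('d'): freq=2, skip
  Position 2 ('a'): freq=3, skip
  Position 3 ('b'): freq=3, skip
  Position 4 ('a'): freq=3, skip
  Position 5 ('e'): unique! => answer = 5

5


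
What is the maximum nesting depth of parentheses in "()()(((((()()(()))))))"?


Input: "()()(((((()()(()))))))"
Tracking depth:
  Position 0 '(': depth becomes 1
  Position 1 ')': depth becomes 0
  Position 2 '(': depth becomes 1
  Position 3 ')': depth becomes 0
  Position 4 '(': depth becomes 1
  Position 5 '(': depth becomes 2
  Position 6 '(': depth becomes 3
  Position 7 '(': depth becomes 4
  Position 8 '(': depth becomes 5
  Position 9 '(': depth becomes 6
  Position 10 ')': depth becomes 5
  Position 11 '(': depth becomes 6
  Position 12 ')': depth becomes 5
  Position 13 '(': depth becomes 6
  Position 14 '(': depth becomes 7
  Position 15 ')': depth becomes 6
  Position 16 ')': depth becomes 5
  Position 17 ')': depth becomes 4
  Position 18 ')': depth becomes 3
  Position 19 ')': depth becomes 2
  Position 20 ')': depth becomes 1
  Position 21 ')': depth becomes 0
Maximum depth reached: 7

7


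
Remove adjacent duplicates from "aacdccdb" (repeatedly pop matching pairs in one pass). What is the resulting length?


Input: aacdccdb
Stack-based adjacent duplicate removal:
  Read 'a': push. Stack: a
  Read 'a': matches stack top 'a' => pop. Stack: (empty)
  Read 'c': push. Stack: c
  Read 'd': push. Stack: cd
  Read 'c': push. Stack: cdc
  Read 'c': matches stack top 'c' => pop. Stack: cd
  Read 'd': matches stack top 'd' => pop. Stack: c
  Read 'b': push. Stack: cb
Final stack: "cb" (length 2)

2


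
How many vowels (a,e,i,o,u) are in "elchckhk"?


Input: elchckhk
Checking each character:
  'e' at position 0: vowel (running total: 1)
  'l' at position 1: consonant
  'c' at position 2: consonant
  'h' at position 3: consonant
  'c' at position 4: consonant
  'k' at position 5: consonant
  'h' at position 6: consonant
  'k' at position 7: consonant
Total vowels: 1

1


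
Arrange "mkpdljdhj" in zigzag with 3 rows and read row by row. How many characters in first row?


Zigzag "mkpdljdhj" into 3 rows:
Placing characters:
  'm' => row 0
  'k' => row 1
  'p' => row 2
  'd' => row 1
  'l' => row 0
  'j' => row 1
  'd' => row 2
  'h' => row 1
  'j' => row 0
Rows:
  Row 0: "mlj"
  Row 1: "kdjh"
  Row 2: "pd"
First row length: 3

3


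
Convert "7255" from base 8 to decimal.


Input: "7255" in base 8
Positional expansion:
  Digit '7' (value 7) x 8^3 = 3584
  Digit '2' (value 2) x 8^2 = 128
  Digit '5' (value 5) x 8^1 = 40
  Digit '5' (value 5) x 8^0 = 5
Sum = 3757

3757


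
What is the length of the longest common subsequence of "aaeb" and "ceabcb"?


LCS of "aaeb" and "ceabcb"
DP table:
           c    e    a    b    c    b
      0    0    0    0    0    0    0
  a   0    0    0    1    1    1    1
  a   0    0    0    1    1    1    1
  e   0    0    1    1    1    1    1
  b   0    0    1    1    2    2    2
LCS length = dp[4][6] = 2

2
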